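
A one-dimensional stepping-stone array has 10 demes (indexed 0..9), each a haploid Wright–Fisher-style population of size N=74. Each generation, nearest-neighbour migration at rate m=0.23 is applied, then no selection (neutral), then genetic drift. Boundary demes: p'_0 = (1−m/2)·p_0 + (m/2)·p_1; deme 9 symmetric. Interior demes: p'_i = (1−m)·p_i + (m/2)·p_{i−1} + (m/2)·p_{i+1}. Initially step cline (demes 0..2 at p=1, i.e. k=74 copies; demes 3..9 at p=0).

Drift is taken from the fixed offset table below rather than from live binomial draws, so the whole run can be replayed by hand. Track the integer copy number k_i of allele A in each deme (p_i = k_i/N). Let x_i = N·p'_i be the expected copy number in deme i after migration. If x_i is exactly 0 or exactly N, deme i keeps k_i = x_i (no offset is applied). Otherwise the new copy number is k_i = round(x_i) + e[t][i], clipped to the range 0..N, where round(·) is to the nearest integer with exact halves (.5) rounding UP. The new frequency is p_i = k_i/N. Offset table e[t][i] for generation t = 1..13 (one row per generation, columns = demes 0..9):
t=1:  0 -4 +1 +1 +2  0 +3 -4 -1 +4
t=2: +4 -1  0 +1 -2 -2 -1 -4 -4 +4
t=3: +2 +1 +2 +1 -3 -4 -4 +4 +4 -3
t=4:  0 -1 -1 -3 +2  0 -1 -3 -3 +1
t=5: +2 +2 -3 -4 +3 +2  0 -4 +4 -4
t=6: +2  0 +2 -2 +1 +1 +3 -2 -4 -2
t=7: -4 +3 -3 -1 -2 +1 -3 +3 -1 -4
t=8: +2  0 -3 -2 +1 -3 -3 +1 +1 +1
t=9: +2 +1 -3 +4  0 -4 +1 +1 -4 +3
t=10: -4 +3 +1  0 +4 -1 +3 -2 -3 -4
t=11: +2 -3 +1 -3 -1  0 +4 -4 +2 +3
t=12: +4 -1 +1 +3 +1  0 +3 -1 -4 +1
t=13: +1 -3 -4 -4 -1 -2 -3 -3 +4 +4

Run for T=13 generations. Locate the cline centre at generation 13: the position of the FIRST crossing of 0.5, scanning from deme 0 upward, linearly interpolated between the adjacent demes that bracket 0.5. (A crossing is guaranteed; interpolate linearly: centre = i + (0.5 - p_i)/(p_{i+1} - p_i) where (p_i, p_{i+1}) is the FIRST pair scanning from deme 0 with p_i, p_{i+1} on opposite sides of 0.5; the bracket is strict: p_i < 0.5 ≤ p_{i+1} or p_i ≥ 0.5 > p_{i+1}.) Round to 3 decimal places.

t=0: k=[74 74 74 0 0 0 0 0 0 0]
t=1: x=[74.0000 74.0000 65.4900 8.5100 0.0000 0.0000 0.0000 0.0000 0.0000 0.0000] k=[74 74 66 10 0 0 0 0 0 0]
t=2: x=[74.0000 73.0800 60.4800 15.2900 1.1500 0.0000 0.0000 0.0000 0.0000 0.0000] k=[74 72 60 16 0 0 0 0 0 0]
t=3: x=[73.7700 70.8500 56.3200 19.2200 1.8400 0.0000 0.0000 0.0000 0.0000 0.0000] k=[74 72 58 20 0 0 0 0 0 0]
t=4: x=[73.7700 70.6200 55.2400 22.0700 2.3000 0.0000 0.0000 0.0000 0.0000 0.0000] k=[74 70 54 19 4 0 0 0 0 0]
t=5: x=[73.5400 68.6200 51.8150 21.3000 5.2650 0.4600 0.0000 0.0000 0.0000 0.0000] k=[74 71 49 17 8 2 0 0 0 0]
t=6: x=[73.6550 68.8150 47.8500 19.6450 8.3450 2.4600 0.2300 0.0000 0.0000 0.0000] k=[74 69 50 18 9 3 3 0 0 0]
t=7: x=[73.4250 67.3900 48.5050 20.6450 9.3450 3.6900 2.6550 0.3450 0.0000 0.0000] k=[69 70 46 20 7 5 0 3 0 0]
t=8: x=[69.1150 67.1250 45.7700 21.4950 8.2650 4.6550 0.9200 2.3100 0.3450 0.0000] k=[71 67 43 19 9 2 0 3 1 0]
t=9: x=[70.5400 64.7000 43.0000 20.6100 9.3450 2.5750 0.5750 2.4250 1.1150 0.1150] k=[73 66 40 25 9 0 2 3 0 3]
t=10: x=[72.1950 63.8150 41.2650 24.8850 9.8050 1.2650 1.8850 2.5400 0.6900 2.6550] k=[68 67 42 25 14 0 5 1 0 0]
t=11: x=[67.8850 64.2400 42.9200 25.6900 13.6550 2.1850 3.9650 1.3450 0.1150 0.0000] k=[70 61 44 23 13 2 8 0 2 0]
t=12: x=[68.9650 60.0800 43.5400 24.2650 12.8850 3.9550 6.3900 1.1500 1.5400 0.2300] k=[73 59 45 27 14 4 9 0 0 1]
t=13: x=[71.3900 59.0000 44.5400 27.5750 14.3450 5.7250 7.3900 1.0350 0.1150 0.8850] k=[72 56 41 24 13 4 4 0 4 5]

2.235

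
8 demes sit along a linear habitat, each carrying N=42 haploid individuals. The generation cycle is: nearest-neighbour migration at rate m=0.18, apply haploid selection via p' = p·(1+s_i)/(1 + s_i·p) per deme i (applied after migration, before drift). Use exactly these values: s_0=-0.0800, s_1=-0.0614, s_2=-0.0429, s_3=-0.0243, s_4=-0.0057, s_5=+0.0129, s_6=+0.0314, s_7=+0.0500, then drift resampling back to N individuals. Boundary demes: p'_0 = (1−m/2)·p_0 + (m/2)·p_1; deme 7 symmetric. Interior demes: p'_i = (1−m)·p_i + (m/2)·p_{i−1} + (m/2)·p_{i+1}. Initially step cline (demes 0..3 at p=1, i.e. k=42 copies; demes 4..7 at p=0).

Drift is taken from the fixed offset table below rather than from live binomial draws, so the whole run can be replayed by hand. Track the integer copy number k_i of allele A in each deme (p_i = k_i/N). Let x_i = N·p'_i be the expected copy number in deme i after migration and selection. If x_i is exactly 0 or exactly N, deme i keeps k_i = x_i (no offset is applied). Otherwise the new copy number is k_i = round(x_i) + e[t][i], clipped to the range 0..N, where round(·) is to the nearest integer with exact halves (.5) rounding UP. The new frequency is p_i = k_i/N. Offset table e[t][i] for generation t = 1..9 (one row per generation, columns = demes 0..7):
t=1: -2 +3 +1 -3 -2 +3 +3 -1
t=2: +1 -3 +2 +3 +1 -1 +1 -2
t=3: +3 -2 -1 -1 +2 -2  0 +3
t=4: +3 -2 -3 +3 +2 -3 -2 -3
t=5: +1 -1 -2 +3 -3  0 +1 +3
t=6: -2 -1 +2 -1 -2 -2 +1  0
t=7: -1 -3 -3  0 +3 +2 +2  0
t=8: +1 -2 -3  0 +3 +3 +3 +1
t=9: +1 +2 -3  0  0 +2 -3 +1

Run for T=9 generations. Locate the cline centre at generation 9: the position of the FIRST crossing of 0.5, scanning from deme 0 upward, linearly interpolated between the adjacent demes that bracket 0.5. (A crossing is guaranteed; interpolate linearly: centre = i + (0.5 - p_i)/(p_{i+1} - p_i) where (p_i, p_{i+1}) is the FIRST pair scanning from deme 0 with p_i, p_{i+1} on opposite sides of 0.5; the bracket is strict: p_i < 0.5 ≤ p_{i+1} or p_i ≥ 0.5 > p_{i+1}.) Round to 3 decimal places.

t=0: k=[42 42 42 42 0 0 0 0]
t=1: x=[42.0000 42.0000 42.0000 38.1345 3.7604 0.0000 0.0000 0.0000] k=[42 42 42 35 2 0 0 0]
t=2: x=[42.0000 42.0000 41.3422 32.4801 4.7658 0.1823 0.0000 0.0000] k=[42 42 42 35 6 0 0 0]
t=3: x=[42.0000 42.0000 41.3422 32.8451 8.0328 0.5469 0.0000 0.0000] k=[42 42 40 32 10 0 0 0]
t=4: x=[42.0000 41.8083 39.3533 30.5361 11.0334 0.9114 0.0000 0.0000] k=[42 40 36 34 13 0 0 0]
t=5: x=[41.8044 39.6853 35.9567 32.1051 13.6672 1.1847 0.0000 0.0000] k=[42 39 34 35 11 1 0 0]
t=6: x=[41.7067 38.6287 34.2672 32.5713 12.2104 1.8323 0.0928 0.0000] k=[40 38 36 32 10 0 1 0]
t=7: x=[39.6411 37.7647 35.5853 30.1721 11.0334 1.0025 0.8452 0.0945] k=[39 35 33 30 14 3 3 0]
t=8: x=[38.3731 34.8102 32.5938 28.6066 14.3959 4.0365 2.8100 0.2834] k=[39 33 30 29 17 7 6 1]
t=9: x=[38.1802 32.8237 29.8040 27.7795 17.1220 7.8918 5.7927 1.5199] k=[39 35 27 28 17 10 3 3]

3.636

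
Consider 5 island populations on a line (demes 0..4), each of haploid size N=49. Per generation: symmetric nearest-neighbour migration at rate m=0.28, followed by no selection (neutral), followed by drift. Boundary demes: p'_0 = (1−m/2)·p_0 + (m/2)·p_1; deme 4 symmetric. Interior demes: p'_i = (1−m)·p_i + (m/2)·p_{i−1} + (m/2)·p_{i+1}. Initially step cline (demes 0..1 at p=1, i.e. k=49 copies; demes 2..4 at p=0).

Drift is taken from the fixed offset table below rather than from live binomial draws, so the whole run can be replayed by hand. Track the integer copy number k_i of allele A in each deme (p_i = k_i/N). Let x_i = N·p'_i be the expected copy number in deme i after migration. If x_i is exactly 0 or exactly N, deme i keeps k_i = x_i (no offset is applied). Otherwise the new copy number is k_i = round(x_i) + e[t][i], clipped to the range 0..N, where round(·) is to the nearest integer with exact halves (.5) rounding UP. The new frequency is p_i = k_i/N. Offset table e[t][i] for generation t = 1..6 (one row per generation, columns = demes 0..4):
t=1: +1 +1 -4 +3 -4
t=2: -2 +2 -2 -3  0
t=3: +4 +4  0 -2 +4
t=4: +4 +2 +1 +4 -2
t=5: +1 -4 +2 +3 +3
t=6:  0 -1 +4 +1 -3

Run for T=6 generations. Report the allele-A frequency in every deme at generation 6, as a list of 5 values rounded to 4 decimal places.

[0.9592, 0.6531, 0.4694, 0.2245, 0.0408]

t=0: k=[49 49 0 0 0]
t=1: x=[49.0000 42.1400 6.8600 0.0000 0.0000] k=[49 43 3 0 0]
t=2: x=[48.1600 38.2400 8.1800 0.4200 0.0000] k=[46 40 6 0 0]
t=3: x=[45.1600 36.0800 9.9200 0.8400 0.0000] k=[49 40 10 0 0]
t=4: x=[47.7400 37.0600 12.8000 1.4000 0.0000] k=[49 39 14 5 0]
t=5: x=[47.6000 36.9000 16.2400 5.5600 0.7000] k=[49 33 18 9 4]
t=6: x=[46.7600 33.1400 18.8400 9.5600 4.7000] k=[47 32 23 11 2]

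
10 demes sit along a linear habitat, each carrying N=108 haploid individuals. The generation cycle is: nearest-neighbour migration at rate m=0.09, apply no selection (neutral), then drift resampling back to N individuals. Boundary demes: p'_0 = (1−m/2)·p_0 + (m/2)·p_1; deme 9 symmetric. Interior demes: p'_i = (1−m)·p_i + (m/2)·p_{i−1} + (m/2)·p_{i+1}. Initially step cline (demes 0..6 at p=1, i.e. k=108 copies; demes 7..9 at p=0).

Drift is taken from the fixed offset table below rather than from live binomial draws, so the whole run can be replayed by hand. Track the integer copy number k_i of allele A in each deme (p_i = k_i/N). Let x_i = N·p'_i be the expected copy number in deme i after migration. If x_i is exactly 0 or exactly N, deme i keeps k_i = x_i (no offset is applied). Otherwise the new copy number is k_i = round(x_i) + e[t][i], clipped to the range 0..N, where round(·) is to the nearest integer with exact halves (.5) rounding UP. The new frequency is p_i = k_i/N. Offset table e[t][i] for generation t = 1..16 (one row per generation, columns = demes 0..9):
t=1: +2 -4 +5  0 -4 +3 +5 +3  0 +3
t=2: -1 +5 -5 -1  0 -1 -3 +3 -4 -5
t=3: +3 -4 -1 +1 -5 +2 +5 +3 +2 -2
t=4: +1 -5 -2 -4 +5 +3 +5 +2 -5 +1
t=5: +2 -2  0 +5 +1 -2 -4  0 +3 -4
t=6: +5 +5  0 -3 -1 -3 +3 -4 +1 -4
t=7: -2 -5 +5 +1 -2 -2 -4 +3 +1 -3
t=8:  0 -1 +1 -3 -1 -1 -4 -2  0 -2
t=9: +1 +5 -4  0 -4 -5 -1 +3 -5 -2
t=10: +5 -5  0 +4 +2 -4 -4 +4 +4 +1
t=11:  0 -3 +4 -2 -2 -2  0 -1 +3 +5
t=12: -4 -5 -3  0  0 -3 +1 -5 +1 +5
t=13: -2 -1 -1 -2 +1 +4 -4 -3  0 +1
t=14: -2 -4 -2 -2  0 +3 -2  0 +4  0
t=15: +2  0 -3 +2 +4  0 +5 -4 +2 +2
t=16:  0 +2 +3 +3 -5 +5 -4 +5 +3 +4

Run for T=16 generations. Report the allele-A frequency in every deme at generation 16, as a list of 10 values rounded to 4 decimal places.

t=0: k=[108 108 108 108 108 108 108 0 0 0]
t=1: x=[108.0000 108.0000 108.0000 108.0000 108.0000 108.0000 103.1400 4.8600 0.0000 0.0000] k=[108 108 108 108 108 108 108 8 0 0]
t=2: x=[108.0000 108.0000 108.0000 108.0000 108.0000 108.0000 103.5000 12.1400 0.3600 0.0000] k=[108 108 108 108 108 108 101 15 0 0]
t=3: x=[108.0000 108.0000 108.0000 108.0000 108.0000 107.6850 97.4450 18.1950 0.6750 0.0000] k=[108 108 108 108 108 108 102 21 3 0]
t=4: x=[108.0000 108.0000 108.0000 108.0000 108.0000 107.7300 98.6250 23.8350 3.6750 0.1350] k=[108 108 108 108 108 108 104 26 0 1]
t=5: x=[108.0000 108.0000 108.0000 108.0000 108.0000 107.8200 100.6700 28.3400 1.2150 0.9550] k=[108 108 108 108 108 106 97 28 4 0]
t=6: x=[108.0000 108.0000 108.0000 108.0000 107.9100 105.6850 94.3000 30.0250 4.9000 0.1800] k=[108 108 108 108 107 103 97 26 6 0]
t=7: x=[108.0000 108.0000 108.0000 107.9550 106.8650 102.9100 94.0750 28.2950 6.6300 0.2700] k=[108 108 108 108 105 101 90 31 8 0]
t=8: x=[108.0000 108.0000 108.0000 107.8650 104.9550 100.6850 87.8400 32.6200 8.6750 0.3600] k=[108 108 108 105 104 100 84 31 9 0]
t=9: x=[108.0000 108.0000 107.8650 105.0900 103.8650 99.4600 82.3350 32.3950 9.5850 0.4050] k=[108 108 104 105 100 94 81 35 5 0]
t=10: x=[108.0000 107.8200 104.2250 104.7300 99.9550 93.6850 79.5150 35.7200 6.1250 0.2250] k=[108 103 104 108 102 90 76 40 10 1]
t=11: x=[107.7750 103.2700 104.1350 107.5500 101.7300 89.9100 75.0100 40.2700 10.9450 1.4050] k=[108 100 108 106 100 88 75 39 14 6]
t=12: x=[107.6400 100.7200 107.5500 105.8200 99.7300 87.9550 73.9650 39.4950 14.7650 6.3600] k=[104 96 105 106 100 85 75 34 16 11]
t=13: x=[103.6400 96.7650 104.6400 105.6850 99.5950 85.2250 73.6050 35.0350 16.5850 11.2250] k=[102 96 104 104 101 89 70 32 17 12]
t=14: x=[101.7300 96.6300 103.6400 103.8650 100.5950 88.6850 69.1450 33.0350 17.4500 12.2250] k=[100 93 102 102 101 92 67 33 21 12]
t=15: x=[99.6850 93.7200 101.5950 101.9550 100.6400 91.2800 66.5950 33.9900 21.1350 12.4050] k=[102 94 99 104 105 91 72 30 23 14]
t=16: x=[101.6400 94.5850 99.0000 103.8200 104.3250 90.7750 70.9650 31.5750 22.9100 14.4050] k=[102 97 102 107 99 96 67 37 26 18]

[0.9444, 0.8981, 0.9444, 0.9907, 0.9167, 0.8889, 0.6204, 0.3426, 0.2407, 0.1667]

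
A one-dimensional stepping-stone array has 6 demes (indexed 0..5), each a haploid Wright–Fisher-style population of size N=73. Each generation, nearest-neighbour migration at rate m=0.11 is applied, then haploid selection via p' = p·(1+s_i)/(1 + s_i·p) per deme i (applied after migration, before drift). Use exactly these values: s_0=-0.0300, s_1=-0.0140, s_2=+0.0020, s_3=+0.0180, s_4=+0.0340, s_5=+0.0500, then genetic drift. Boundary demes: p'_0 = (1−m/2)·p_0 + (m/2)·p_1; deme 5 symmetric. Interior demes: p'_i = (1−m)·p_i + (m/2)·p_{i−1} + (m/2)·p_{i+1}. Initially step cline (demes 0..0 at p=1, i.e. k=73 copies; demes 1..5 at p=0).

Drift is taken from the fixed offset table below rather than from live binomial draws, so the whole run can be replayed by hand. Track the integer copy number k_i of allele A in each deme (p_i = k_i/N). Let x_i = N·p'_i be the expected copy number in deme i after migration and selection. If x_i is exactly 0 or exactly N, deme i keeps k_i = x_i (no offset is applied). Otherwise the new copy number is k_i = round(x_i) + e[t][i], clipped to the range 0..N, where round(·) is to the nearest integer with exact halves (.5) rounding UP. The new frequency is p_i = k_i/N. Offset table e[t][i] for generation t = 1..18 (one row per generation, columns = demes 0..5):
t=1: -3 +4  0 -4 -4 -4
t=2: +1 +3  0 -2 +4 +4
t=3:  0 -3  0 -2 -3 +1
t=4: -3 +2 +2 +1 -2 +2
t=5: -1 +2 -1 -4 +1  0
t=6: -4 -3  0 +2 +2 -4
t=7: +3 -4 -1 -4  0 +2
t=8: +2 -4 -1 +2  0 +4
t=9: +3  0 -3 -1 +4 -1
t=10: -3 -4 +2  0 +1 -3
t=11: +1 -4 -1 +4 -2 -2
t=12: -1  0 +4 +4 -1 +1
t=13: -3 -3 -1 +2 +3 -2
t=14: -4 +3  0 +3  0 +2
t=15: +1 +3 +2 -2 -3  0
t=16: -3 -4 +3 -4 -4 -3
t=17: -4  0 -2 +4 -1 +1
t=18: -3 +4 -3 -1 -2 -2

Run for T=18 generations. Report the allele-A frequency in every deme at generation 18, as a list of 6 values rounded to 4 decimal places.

t=0: k=[73 0 0 0 0 0]
t=1: x=[68.8679 3.9618 0.0000 0.0000 0.0000 0.0000] k=[66 8 0 0 0 0]
t=2: x=[62.5400 10.6214 0.4409 0.0000 0.0000 0.0000] k=[64 14 0 0 0 0]
t=3: x=[60.9466 15.8047 0.7715 0.0000 0.0000 0.0000] k=[61 13 1 0 0 0]
t=4: x=[58.0003 14.8128 1.6081 0.0560 0.0000 0.0000] k=[55 17 4 1 0 0]
t=5: x=[52.4635 18.1818 4.5585 1.1297 0.0569 0.0000] k=[51 20 4 0 1 0]
t=6: x=[48.8048 20.6158 4.6687 0.2799 0.9199 0.0577] k=[45 18 5 2 3 0]
t=7: x=[42.9781 18.5741 5.5603 2.2587 2.8708 0.1732] k=[46 15 5 0 3 2]
t=8: x=[43.7628 15.9783 5.2848 0.4479 2.8708 2.1547] k=[46 12 4 2 3 6]
t=9: x=[43.5968 13.2762 4.3381 2.2028 3.2111 6.1024] k=[47 13 1 1 7 5]
t=10: x=[44.6033 14.0493 1.6632 1.3535 6.7624 5.3468] k=[42 10 4 1 8 2]
t=11: x=[39.6891 11.2947 4.1729 1.5773 7.5072 2.4426] k=[41 7 3 6 6 0]
t=12: x=[38.5764 8.5431 3.3915 5.9315 5.8473 0.3464] k=[38 9 7 10 5 1]
t=13: x=[35.8492 10.3590 7.2881 9.7092 5.2146 1.2799] k=[33 7 6 12 8 0]
t=14: x=[31.0254 8.2710 6.3967 11.6233 8.0155 0.4619] k=[27 11 6 15 8 2]
t=15: x=[25.6113 11.4681 6.7823 14.3243 8.2977 2.4426] k=[27 14 9 12 5 2]
t=16: x=[25.7749 14.2774 9.4564 11.6233 5.3844 2.2699] k=[23 10 12 8 1 0]
t=17: x=[21.8162 10.6957 11.6896 7.9607 1.3744 0.0577] k=[18 11 10 12 0 1]
t=18: x=[17.2111 11.1957 10.1825 11.4006 0.7391 0.9916] k=[14 15 7 10 0 0]

[0.1918, 0.2055, 0.0959, 0.1370, 0.0000, 0.0000]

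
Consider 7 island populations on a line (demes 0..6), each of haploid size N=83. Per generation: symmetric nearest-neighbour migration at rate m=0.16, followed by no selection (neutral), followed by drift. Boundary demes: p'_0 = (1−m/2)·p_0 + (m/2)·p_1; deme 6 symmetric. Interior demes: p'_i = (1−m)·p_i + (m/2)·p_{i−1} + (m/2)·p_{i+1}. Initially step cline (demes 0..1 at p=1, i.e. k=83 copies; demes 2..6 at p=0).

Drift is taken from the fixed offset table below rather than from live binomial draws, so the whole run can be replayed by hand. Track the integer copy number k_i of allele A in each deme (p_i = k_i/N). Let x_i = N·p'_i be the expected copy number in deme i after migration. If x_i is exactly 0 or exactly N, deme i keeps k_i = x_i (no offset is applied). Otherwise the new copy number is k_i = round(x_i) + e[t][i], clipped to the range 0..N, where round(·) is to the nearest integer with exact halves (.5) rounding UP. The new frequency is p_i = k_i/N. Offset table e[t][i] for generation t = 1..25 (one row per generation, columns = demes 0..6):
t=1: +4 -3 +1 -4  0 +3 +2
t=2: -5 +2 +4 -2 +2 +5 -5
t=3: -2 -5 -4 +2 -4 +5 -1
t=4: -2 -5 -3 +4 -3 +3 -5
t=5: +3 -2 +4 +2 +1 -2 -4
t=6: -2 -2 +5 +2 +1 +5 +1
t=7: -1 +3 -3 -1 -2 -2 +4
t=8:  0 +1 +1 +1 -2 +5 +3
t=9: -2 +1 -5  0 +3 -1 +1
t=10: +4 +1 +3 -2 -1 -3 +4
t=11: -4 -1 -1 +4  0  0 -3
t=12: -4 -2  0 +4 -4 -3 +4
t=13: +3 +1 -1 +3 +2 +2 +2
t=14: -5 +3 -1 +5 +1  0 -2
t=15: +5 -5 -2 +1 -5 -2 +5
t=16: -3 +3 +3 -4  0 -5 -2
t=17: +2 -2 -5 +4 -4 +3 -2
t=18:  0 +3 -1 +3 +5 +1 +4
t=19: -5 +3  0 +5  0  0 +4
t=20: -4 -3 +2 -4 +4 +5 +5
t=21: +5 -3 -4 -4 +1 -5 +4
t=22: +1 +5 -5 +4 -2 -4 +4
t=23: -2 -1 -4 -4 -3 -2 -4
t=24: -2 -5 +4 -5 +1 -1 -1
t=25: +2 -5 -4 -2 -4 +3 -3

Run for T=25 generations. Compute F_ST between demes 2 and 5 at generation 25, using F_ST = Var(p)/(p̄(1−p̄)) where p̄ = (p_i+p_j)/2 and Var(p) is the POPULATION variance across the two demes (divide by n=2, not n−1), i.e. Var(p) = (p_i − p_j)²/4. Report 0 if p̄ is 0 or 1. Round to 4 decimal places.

0.0276

t=0: k=[83 83 0 0 0 0 0]
t=1: x=[83.0000 76.3600 6.6400 0.0000 0.0000 0.0000 0.0000] k=[83 73 8 0 0 0 0]
t=2: x=[82.2000 68.6000 12.5600 0.6400 0.0000 0.0000 0.0000] k=[77 71 17 0 0 0 0]
t=3: x=[76.5200 67.1600 19.9600 1.3600 0.0000 0.0000 0.0000] k=[75 62 16 3 0 0 0]
t=4: x=[73.9600 59.3600 18.6400 3.8000 0.2400 0.0000 0.0000] k=[72 54 16 8 0 0 0]
t=5: x=[70.5600 52.4000 18.4000 8.0000 0.6400 0.0000 0.0000] k=[74 50 22 10 2 0 0]
t=6: x=[72.0800 49.6800 23.2800 10.3200 2.4800 0.1600 0.0000] k=[70 48 28 12 3 5 0]
t=7: x=[68.2400 48.1600 28.3200 12.5600 3.8800 4.4400 0.4000] k=[67 51 25 12 2 2 4]
t=8: x=[65.7200 50.2000 26.0400 12.2400 2.8000 2.1600 3.8400] k=[66 51 27 13 1 7 7]
t=9: x=[64.8000 50.2800 27.8000 13.1600 2.4400 6.5200 7.0000] k=[63 51 23 13 5 6 8]
t=10: x=[62.0400 49.7200 24.4400 13.1600 5.7200 6.0800 7.8400] k=[66 51 27 11 5 3 12]
t=11: x=[64.8000 50.2800 27.6400 11.8000 5.3200 3.8800 11.2800] k=[61 49 27 16 5 4 8]
t=12: x=[60.0400 48.2000 27.8800 16.0000 5.8000 4.4000 7.6800] k=[56 46 28 20 2 1 12]
t=13: x=[55.2000 45.3600 28.8000 19.2000 3.3600 1.9600 11.1200] k=[58 46 28 22 5 4 13]
t=14: x=[57.0400 45.5200 28.9600 21.1200 6.2800 4.8000 12.2800] k=[52 49 28 26 7 5 10]
t=15: x=[51.7600 47.5600 29.5200 24.6400 8.3600 5.5600 9.6000] k=[57 43 28 26 3 4 15]
t=16: x=[55.8800 42.9200 29.0400 24.3200 4.9200 4.8000 14.1200] k=[53 46 32 20 5 0 12]
t=17: x=[52.4400 45.4400 32.1600 19.7600 5.8000 1.3600 11.0400] k=[54 43 27 24 2 4 9]
t=18: x=[53.1200 42.6000 28.0400 22.4800 3.9200 4.2400 8.6000] k=[53 46 27 25 9 5 13]
t=19: x=[52.4400 45.0400 28.3600 23.8800 9.9600 5.9600 12.3600] k=[47 48 28 29 10 6 16]
t=20: x=[47.0800 46.3200 29.6800 27.4000 11.2000 7.1200 15.2000] k=[43 43 32 23 15 12 20]
t=21: x=[43.0000 42.1200 32.1600 23.0800 15.4000 12.8800 19.3600] k=[48 39 28 19 16 8 23]
t=22: x=[47.2800 38.8400 28.1600 19.4800 15.6000 9.8400 21.8000] k=[48 44 23 23 14 6 26]
t=23: x=[47.6800 42.6400 24.6800 22.2800 14.0800 8.2400 24.4000] k=[46 42 21 18 11 6 20]
t=24: x=[45.6800 40.6400 22.4400 17.6800 11.1600 7.5200 18.8800] k=[44 36 26 13 12 7 18]
t=25: x=[43.3600 35.8400 25.7600 13.9600 11.6800 8.2800 17.1200] k=[45 31 22 12 8 11 14]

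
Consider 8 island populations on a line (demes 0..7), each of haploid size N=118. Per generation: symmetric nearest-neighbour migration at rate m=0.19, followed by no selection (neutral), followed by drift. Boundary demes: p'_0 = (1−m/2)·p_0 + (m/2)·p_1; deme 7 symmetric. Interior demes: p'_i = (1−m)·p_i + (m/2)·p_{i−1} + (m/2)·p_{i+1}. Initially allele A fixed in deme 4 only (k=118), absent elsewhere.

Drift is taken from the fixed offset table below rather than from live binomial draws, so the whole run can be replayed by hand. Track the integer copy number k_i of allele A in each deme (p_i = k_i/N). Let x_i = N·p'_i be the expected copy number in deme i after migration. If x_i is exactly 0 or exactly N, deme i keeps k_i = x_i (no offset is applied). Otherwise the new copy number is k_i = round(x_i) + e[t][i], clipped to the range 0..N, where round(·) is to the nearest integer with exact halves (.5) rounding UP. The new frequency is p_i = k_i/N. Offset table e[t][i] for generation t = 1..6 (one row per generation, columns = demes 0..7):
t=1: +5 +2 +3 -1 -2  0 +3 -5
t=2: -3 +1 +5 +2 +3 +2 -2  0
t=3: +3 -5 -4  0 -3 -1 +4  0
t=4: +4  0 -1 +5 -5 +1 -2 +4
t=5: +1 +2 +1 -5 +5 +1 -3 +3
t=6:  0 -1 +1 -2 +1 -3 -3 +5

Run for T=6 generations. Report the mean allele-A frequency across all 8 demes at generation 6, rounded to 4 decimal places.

t=0: k=[0 0 0 0 118 0 0 0]
t=1: x=[0.0000 0.0000 0.0000 11.2100 95.5800 11.2100 0.0000 0.0000] k=[0 0 0 10 94 11 0 0]
t=2: x=[0.0000 0.0000 0.9500 17.0300 78.1350 17.8400 1.0450 0.0000] k=[0 0 6 19 81 20 0 0]
t=3: x=[0.0000 0.5700 6.6650 23.6550 69.3150 23.8950 1.9000 0.0000] k=[0 0 3 24 66 23 6 0]
t=4: x=[0.0000 0.2850 4.7100 25.9950 57.9250 25.4700 7.0450 0.5700] k=[0 0 4 31 53 26 5 5]
t=5: x=[0.0000 0.3800 6.1850 30.5250 48.3450 26.5700 6.9950 5.0000] k=[0 2 7 26 53 28 4 8]
t=6: x=[0.1900 2.2850 8.3300 26.7600 48.0600 28.0950 6.6600 7.6200] k=[0 1 9 25 49 25 4 13]

0.1335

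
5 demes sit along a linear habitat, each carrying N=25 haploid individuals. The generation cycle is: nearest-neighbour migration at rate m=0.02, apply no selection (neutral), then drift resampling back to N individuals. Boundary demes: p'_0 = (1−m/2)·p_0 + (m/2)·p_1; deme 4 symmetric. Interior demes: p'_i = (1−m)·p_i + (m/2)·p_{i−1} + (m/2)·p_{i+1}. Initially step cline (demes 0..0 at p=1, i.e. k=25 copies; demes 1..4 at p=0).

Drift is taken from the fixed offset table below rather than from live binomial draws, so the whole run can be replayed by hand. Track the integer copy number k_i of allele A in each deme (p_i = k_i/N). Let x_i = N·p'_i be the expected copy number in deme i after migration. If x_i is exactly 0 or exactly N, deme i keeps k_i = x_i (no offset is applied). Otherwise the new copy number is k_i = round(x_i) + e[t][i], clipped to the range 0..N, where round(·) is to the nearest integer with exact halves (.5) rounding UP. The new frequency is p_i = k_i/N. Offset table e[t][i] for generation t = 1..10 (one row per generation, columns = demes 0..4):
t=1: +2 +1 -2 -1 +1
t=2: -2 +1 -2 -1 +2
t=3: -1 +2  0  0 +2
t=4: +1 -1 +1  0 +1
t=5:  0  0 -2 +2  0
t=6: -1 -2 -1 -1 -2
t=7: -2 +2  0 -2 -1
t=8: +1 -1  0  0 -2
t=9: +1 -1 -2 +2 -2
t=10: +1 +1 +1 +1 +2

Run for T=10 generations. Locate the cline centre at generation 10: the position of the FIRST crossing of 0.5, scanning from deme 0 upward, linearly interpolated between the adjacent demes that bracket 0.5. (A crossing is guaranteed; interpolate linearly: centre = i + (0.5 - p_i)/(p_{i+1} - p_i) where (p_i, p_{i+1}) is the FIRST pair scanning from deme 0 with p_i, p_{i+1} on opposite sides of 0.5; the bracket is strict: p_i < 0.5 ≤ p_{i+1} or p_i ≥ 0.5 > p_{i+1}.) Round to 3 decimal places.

t=0: k=[25 0 0 0 0]
t=1: x=[24.7500 0.2500 0.0000 0.0000 0.0000] k=[25 1 0 0 0]
t=2: x=[24.7600 1.2300 0.0100 0.0000 0.0000] k=[23 2 0 0 0]
t=3: x=[22.7900 2.1900 0.0200 0.0000 0.0000] k=[22 4 0 0 0]
t=4: x=[21.8200 4.1400 0.0400 0.0000 0.0000] k=[23 3 1 0 0]
t=5: x=[22.8000 3.1800 1.0100 0.0100 0.0000] k=[23 3 0 2 0]
t=6: x=[22.8000 3.1700 0.0500 1.9600 0.0200] k=[22 1 0 1 0]
t=7: x=[21.7900 1.2000 0.0200 0.9800 0.0100] k=[20 3 0 0 0]
t=8: x=[19.8300 3.1400 0.0300 0.0000 0.0000] k=[21 2 0 0 0]
t=9: x=[20.8100 2.1700 0.0200 0.0000 0.0000] k=[22 1 0 0 0]
t=10: x=[21.7900 1.2000 0.0100 0.0000 0.0000] k=[23 2 1 0 0]

0.500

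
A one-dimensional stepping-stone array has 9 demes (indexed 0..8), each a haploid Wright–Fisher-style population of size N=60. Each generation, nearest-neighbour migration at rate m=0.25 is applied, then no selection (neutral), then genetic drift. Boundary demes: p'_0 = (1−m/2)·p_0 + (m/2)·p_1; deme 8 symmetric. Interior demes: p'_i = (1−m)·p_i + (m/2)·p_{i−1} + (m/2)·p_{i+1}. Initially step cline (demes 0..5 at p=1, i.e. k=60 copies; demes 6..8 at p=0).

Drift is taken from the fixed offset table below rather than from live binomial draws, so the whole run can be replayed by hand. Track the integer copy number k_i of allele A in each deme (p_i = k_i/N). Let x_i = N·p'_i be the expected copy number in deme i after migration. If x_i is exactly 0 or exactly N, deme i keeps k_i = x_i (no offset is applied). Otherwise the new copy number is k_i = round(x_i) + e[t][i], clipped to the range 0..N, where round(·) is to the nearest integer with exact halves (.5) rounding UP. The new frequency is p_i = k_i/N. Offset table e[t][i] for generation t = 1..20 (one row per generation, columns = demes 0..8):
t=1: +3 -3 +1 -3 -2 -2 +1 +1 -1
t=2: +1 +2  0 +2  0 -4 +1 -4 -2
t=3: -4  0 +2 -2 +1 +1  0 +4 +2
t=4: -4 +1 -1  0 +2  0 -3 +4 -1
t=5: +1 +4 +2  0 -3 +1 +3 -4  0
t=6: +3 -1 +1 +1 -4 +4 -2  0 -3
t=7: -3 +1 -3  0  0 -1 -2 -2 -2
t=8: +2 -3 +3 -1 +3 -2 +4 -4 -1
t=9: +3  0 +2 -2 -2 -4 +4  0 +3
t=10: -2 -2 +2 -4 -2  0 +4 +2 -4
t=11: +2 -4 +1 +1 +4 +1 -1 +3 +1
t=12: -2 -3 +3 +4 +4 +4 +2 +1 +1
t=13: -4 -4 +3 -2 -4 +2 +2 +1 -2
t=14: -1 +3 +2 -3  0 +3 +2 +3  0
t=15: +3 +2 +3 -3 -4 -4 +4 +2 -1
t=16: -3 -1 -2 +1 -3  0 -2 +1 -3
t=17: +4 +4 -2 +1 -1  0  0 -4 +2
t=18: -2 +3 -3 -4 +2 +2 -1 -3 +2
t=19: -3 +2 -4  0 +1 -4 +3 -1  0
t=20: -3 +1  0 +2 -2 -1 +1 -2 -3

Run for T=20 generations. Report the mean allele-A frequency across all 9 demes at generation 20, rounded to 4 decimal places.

t=0: k=[60 60 60 60 60 60 0 0 0]
t=1: x=[60.0000 60.0000 60.0000 60.0000 60.0000 52.5000 7.5000 0.0000 0.0000] k=[60 60 60 60 60 51 9 0 0]
t=2: x=[60.0000 60.0000 60.0000 60.0000 58.8750 46.8750 13.1250 1.1250 0.0000] k=[60 60 60 60 59 43 14 0 0]
t=3: x=[60.0000 60.0000 60.0000 59.8750 57.1250 41.3750 15.8750 1.7500 0.0000] k=[60 60 60 58 58 42 16 6 0]
t=4: x=[60.0000 60.0000 59.7500 58.2500 56.0000 40.7500 18.0000 6.5000 0.7500] k=[60 60 59 58 58 41 15 11 0]
t=5: x=[60.0000 59.8750 59.0000 58.1250 55.8750 39.8750 17.7500 10.1250 1.3750] k=[60 60 60 58 53 41 21 6 1]
t=6: x=[60.0000 60.0000 59.7500 57.6250 52.1250 40.0000 21.6250 7.2500 1.6250] k=[60 60 60 59 48 44 20 7 0]
t=7: x=[60.0000 60.0000 59.8750 57.7500 48.8750 41.5000 21.3750 7.7500 0.8750] k=[60 60 57 58 49 41 19 6 0]
t=8: x=[60.0000 59.6250 57.5000 56.7500 49.1250 39.2500 20.1250 6.8750 0.7500] k=[60 57 60 56 52 37 24 3 0]
t=9: x=[59.6250 57.7500 59.1250 56.0000 50.6250 37.2500 23.0000 5.2500 0.3750] k=[60 58 60 54 49 33 27 5 3]
t=10: x=[59.7500 58.5000 59.0000 54.1250 47.6250 34.2500 25.0000 7.5000 3.2500] k=[58 57 60 50 46 34 29 10 0]
t=11: x=[57.8750 57.5000 58.3750 50.7500 45.0000 34.8750 27.2500 11.1250 1.2500] k=[60 54 59 52 49 36 26 14 2]
t=12: x=[59.2500 55.3750 57.5000 52.5000 47.7500 36.3750 25.7500 14.0000 3.5000] k=[57 52 60 57 52 40 28 15 5]
t=13: x=[56.3750 53.6250 58.6250 56.7500 51.1250 40.0000 27.8750 15.3750 6.2500] k=[52 50 60 55 47 42 30 16 4]
t=14: x=[51.7500 51.5000 58.1250 54.6250 47.3750 41.1250 29.7500 16.2500 5.5000] k=[51 55 60 52 47 44 32 19 6]
t=15: x=[51.5000 55.1250 58.3750 52.3750 47.2500 42.8750 31.8750 19.0000 7.6250] k=[55 57 60 49 43 39 36 21 7]
t=16: x=[55.2500 57.1250 58.2500 49.6250 43.2500 39.1250 34.5000 21.1250 8.7500] k=[52 56 56 51 40 39 33 22 6]
t=17: x=[52.5000 55.5000 55.3750 50.2500 41.2500 38.3750 32.3750 21.3750 8.0000] k=[57 60 53 51 40 38 32 17 10]
t=18: x=[57.3750 58.7500 53.6250 49.8750 41.1250 37.5000 30.8750 18.0000 10.8750] k=[55 60 51 46 43 40 30 15 13]
t=19: x=[55.6250 58.2500 51.5000 46.2500 43.0000 39.1250 29.3750 16.6250 13.2500] k=[53 60 48 46 44 35 32 16 13]
t=20: x=[53.8750 57.6250 49.2500 46.0000 43.1250 35.7500 30.3750 17.6250 13.3750] k=[51 59 49 48 41 35 31 16 10]

0.6296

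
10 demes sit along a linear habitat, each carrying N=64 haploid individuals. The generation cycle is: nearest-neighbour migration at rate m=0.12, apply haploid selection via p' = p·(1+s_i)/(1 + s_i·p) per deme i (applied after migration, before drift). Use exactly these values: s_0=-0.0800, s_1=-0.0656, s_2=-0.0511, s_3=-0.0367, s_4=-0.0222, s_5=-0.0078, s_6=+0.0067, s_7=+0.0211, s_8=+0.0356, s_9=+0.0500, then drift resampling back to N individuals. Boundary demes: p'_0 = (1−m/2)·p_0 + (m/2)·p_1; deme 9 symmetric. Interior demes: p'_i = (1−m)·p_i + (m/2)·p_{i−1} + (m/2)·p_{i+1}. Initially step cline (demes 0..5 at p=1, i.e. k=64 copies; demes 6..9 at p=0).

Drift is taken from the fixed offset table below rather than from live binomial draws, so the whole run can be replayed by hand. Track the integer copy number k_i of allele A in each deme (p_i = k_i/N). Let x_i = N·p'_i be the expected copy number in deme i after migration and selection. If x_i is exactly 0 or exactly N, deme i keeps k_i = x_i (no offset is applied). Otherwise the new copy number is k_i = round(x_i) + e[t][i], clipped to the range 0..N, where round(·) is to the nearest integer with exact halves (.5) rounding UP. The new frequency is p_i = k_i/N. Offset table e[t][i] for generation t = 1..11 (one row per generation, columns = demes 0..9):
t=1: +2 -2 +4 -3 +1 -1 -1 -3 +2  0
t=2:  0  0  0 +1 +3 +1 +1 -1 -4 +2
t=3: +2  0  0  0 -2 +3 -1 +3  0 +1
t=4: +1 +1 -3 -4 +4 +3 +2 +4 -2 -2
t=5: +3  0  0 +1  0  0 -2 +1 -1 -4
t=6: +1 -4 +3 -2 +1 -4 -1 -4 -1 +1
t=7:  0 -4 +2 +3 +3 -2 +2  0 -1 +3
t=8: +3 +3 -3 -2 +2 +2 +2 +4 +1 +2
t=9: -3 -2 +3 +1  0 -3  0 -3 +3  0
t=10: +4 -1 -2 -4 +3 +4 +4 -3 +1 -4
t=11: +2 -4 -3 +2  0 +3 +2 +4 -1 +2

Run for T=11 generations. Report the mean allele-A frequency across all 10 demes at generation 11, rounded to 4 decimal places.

t=0: k=[64 64 64 64 64 64 0 0 0 0]
t=1: x=[64.0000 64.0000 64.0000 64.0000 64.0000 60.1316 3.8642 0.0000 0.0000 0.0000] k=[64 64 64 64 64 59 3 0 0 0]
t=2: x=[64.0000 64.0000 64.0000 64.0000 63.6932 55.8847 6.2174 0.1838 0.0000 0.0000] k=[64 64 64 64 64 57 7 0 0 0]
t=3: x=[64.0000 64.0000 64.0000 64.0000 63.5705 54.3560 9.6345 0.4288 0.0000 0.0000] k=[64 64 64 64 62 57 9 3 0 0]
t=4: x=[64.0000 64.0000 64.0000 63.8754 61.7722 54.3560 11.5832 3.2437 0.1864 0.0000] k=[64 64 64 60 64 57 14 7 0 0]
t=5: x=[64.0000 64.0000 63.7471 60.3535 63.3252 54.7784 16.2408 7.1312 0.4349 0.0000] k=[64 64 64 61 63 55 14 8 0 0]
t=6: x=[64.0000 64.0000 63.8103 61.2016 62.3646 52.9486 16.1806 8.0254 0.4970 0.0000] k=[64 64 64 59 63 49 15 4 0 0]
t=7: x=[64.0000 64.0000 63.6839 59.3823 61.8743 47.7051 16.4615 4.5067 0.2485 0.0000] k=[64 64 64 62 64 46 18 5 0 0]
t=8: x=[64.0000 64.0000 63.8736 62.1749 62.7733 45.2965 18.9891 5.5855 0.3106 0.0000] k=[64 64 61 60 64 47 21 10 1 0]
t=9: x=[64.0000 63.8074 60.9722 60.1675 62.7120 46.3601 21.9963 10.2992 1.5314 0.0630] k=[64 62 64 61 63 43 22 7 5 0]
t=10: x=[63.8696 62.1201 63.6839 61.2016 61.6293 42.8292 22.4572 7.9238 4.9782 0.3149] k=[64 61 62 57 64 47 26 5 6 0]
t=11: x=[63.8044 61.0551 61.5178 57.5050 62.5281 46.6612 26.1032 6.4399 5.7608 0.3779] k=[64 57 59 60 63 50 28 10 5 2]

0.6219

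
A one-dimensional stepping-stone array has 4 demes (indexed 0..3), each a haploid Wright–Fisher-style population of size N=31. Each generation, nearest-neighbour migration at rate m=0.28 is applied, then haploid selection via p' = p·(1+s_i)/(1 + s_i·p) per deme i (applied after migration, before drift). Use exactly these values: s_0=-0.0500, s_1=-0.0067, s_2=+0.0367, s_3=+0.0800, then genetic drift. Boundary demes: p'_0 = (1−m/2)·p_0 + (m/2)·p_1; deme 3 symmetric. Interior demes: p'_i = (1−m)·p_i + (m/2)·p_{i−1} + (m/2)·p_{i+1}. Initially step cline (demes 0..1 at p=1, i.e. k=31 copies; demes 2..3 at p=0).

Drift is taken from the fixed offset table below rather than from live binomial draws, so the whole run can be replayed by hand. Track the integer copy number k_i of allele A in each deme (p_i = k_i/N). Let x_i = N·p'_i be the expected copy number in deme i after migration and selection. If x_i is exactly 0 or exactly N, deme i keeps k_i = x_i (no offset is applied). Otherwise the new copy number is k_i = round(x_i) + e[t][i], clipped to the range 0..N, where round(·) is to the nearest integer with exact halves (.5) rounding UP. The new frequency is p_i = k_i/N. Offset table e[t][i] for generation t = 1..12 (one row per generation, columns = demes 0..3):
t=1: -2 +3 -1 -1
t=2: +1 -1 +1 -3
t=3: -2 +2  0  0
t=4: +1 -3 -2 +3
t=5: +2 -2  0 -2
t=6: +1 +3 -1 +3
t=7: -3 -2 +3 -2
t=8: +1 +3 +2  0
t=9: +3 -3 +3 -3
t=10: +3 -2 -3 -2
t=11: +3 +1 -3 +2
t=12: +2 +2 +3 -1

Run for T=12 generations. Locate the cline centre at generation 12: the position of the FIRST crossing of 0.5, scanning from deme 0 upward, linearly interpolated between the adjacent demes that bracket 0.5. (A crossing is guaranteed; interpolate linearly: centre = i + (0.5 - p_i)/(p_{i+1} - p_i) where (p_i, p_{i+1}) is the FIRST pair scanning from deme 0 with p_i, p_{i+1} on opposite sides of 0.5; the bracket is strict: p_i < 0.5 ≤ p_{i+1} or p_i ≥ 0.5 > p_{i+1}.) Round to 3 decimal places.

t=0: k=[31 31 0 0]
t=1: x=[31.0000 26.6348 4.4763 0.0000] k=[31 30 3 0]
t=2: x=[30.8527 26.3334 6.5441 0.4531] k=[31 25 8 0]
t=3: x=[30.1170 23.4216 9.4957 1.2061] k=[28 25 9 1]
t=4: x=[27.4208 23.1406 10.3672 2.2771] k=[28 20 8 5]
t=5: x=[26.6933 19.3912 9.4957 5.7729] k=[29 17 9 4]
t=6: x=[27.1504 17.5088 9.6580 5.0152] k=[28 21 9 8]
t=7: x=[26.8386 20.2528 10.7922 8.6103] k=[24 18 14 7]
t=8: x=[22.8558 18.2295 13.8556 8.4445] k=[24 21 16 8]
t=9: x=[23.2866 20.6738 15.8593 9.6231] k=[26 18 19 7]
t=10: x=[24.6241 19.2109 17.4555 9.1690] k=[28 17 14 7]
t=11: x=[26.2576 18.0694 13.7150 8.4445] k=[29 19 11 10]
t=12: x=[27.4416 19.2310 12.2460 10.6719] k=[29 21 15 10]

1.917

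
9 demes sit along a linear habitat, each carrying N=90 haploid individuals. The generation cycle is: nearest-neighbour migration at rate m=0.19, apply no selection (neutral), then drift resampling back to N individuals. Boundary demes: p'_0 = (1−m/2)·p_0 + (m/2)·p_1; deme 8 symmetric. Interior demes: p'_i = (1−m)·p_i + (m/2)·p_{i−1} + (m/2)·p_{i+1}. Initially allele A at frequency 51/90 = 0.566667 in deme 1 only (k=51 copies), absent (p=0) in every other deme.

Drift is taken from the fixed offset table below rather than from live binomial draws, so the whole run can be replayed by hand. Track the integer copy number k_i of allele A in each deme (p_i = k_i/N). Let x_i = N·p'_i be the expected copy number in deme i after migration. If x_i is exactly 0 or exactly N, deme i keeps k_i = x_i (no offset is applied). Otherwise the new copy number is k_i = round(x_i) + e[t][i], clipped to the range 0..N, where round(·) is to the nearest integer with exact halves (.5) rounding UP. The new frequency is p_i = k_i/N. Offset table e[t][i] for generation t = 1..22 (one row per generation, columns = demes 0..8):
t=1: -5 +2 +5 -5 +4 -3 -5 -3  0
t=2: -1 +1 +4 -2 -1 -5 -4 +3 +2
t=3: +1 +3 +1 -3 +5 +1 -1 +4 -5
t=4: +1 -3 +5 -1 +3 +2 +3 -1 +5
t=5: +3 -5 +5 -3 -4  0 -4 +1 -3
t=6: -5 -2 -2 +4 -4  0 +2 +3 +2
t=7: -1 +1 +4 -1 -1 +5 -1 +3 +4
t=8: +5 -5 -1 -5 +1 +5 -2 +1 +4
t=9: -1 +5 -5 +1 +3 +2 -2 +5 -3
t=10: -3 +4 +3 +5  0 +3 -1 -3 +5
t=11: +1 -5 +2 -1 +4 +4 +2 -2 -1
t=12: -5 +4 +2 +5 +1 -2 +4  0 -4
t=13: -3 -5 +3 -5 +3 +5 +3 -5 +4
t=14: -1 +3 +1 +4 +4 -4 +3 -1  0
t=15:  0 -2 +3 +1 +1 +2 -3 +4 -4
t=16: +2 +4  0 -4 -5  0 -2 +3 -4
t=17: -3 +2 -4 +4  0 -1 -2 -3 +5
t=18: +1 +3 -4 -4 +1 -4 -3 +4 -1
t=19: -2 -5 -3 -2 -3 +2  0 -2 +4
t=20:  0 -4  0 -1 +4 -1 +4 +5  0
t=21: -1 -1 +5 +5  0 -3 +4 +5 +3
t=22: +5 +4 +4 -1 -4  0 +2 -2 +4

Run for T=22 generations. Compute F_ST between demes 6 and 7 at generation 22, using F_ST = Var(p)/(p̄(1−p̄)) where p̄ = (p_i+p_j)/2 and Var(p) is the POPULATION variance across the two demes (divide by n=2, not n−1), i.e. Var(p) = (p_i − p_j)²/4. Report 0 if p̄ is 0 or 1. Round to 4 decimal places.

0.0003

t=0: k=[0 51 0 0 0 0 0 0 0]
t=1: x=[4.8450 41.3100 4.8450 0.0000 0.0000 0.0000 0.0000 0.0000 0.0000] k=[0 43 10 0 0 0 0 0 0]
t=2: x=[4.0850 35.7800 12.1850 0.9500 0.0000 0.0000 0.0000 0.0000 0.0000] k=[3 37 16 0 0 0 0 0 0]
t=3: x=[6.2300 31.7750 16.4750 1.5200 0.0000 0.0000 0.0000 0.0000 0.0000] k=[7 35 17 0 0 0 0 0 0]
t=4: x=[9.6600 30.6300 17.0950 1.6150 0.0000 0.0000 0.0000 0.0000 0.0000] k=[11 28 22 1 0 0 0 0 0]
t=5: x=[12.6150 25.8150 20.5750 2.9000 0.0950 0.0000 0.0000 0.0000 0.0000] k=[16 21 26 0 0 0 0 0 0]
t=6: x=[16.4750 21.0000 23.0550 2.4700 0.0000 0.0000 0.0000 0.0000 0.0000] k=[11 19 21 6 0 0 0 0 0]
t=7: x=[11.7600 18.4300 19.3850 6.8550 0.5700 0.0000 0.0000 0.0000 0.0000] k=[11 19 23 6 0 0 0 0 0]
t=8: x=[11.7600 18.6200 21.0050 7.0450 0.5700 0.0000 0.0000 0.0000 0.0000] k=[17 14 20 2 2 0 0 0 0]
t=9: x=[16.7150 14.8550 17.7200 3.7100 1.8100 0.1900 0.0000 0.0000 0.0000] k=[16 20 13 5 5 2 0 0 0]
t=10: x=[16.3800 18.9550 12.9050 5.7600 4.7150 2.0950 0.1900 0.0000 0.0000] k=[13 23 16 11 5 5 0 0 0]
t=11: x=[13.9500 21.3850 16.1900 10.9050 5.5700 4.5250 0.4750 0.0000 0.0000] k=[15 16 18 10 10 9 2 0 0]
t=12: x=[15.0950 16.0950 17.0500 10.7600 9.9050 8.4300 2.4750 0.1900 0.0000] k=[10 20 19 16 11 6 6 0 0]
t=13: x=[10.9500 18.9550 18.8100 15.8100 11.0000 6.4750 5.4300 0.5700 0.0000] k=[8 14 22 11 14 11 8 0 0]
t=14: x=[8.5700 14.1900 20.1950 12.3300 13.4300 11.0000 7.5250 0.7600 0.0000] k=[8 17 21 16 17 7 11 0 0]
t=15: x=[8.8550 16.5250 20.1450 16.5700 15.9550 8.3300 9.5750 1.0450 0.0000] k=[9 15 23 18 17 10 7 5 0]
t=16: x=[9.5700 15.1900 21.7650 18.3800 16.4300 10.3800 7.0950 4.7150 0.4750] k=[12 19 22 14 11 10 5 8 0]
t=17: x=[12.6650 18.6200 20.9550 14.4750 11.1900 9.6200 5.7600 6.9550 0.7600] k=[10 21 17 18 11 9 4 4 6]
t=18: x=[11.0450 19.5750 17.4750 17.2400 11.4750 8.7150 4.4750 4.1900 5.8100] k=[12 23 13 13 12 5 1 8 5]
t=19: x=[13.0450 21.0050 13.9500 12.9050 11.4300 5.2850 2.0450 7.0500 5.2850] k=[11 16 11 11 8 7 2 5 9]
t=20: x=[11.4750 15.0500 11.4750 10.7150 8.1900 6.6200 2.7600 5.0950 8.6200] k=[11 11 11 10 12 6 7 10 9]
t=21: x=[11.0000 11.0000 10.9050 10.2850 11.2400 6.6650 7.1900 9.6200 9.0950] k=[10 10 16 15 11 4 11 15 12]
t=22: x=[10.0000 10.5700 15.3350 14.7150 10.7150 5.3300 10.7150 14.3350 12.2850] k=[15 15 19 14 7 5 13 12 16]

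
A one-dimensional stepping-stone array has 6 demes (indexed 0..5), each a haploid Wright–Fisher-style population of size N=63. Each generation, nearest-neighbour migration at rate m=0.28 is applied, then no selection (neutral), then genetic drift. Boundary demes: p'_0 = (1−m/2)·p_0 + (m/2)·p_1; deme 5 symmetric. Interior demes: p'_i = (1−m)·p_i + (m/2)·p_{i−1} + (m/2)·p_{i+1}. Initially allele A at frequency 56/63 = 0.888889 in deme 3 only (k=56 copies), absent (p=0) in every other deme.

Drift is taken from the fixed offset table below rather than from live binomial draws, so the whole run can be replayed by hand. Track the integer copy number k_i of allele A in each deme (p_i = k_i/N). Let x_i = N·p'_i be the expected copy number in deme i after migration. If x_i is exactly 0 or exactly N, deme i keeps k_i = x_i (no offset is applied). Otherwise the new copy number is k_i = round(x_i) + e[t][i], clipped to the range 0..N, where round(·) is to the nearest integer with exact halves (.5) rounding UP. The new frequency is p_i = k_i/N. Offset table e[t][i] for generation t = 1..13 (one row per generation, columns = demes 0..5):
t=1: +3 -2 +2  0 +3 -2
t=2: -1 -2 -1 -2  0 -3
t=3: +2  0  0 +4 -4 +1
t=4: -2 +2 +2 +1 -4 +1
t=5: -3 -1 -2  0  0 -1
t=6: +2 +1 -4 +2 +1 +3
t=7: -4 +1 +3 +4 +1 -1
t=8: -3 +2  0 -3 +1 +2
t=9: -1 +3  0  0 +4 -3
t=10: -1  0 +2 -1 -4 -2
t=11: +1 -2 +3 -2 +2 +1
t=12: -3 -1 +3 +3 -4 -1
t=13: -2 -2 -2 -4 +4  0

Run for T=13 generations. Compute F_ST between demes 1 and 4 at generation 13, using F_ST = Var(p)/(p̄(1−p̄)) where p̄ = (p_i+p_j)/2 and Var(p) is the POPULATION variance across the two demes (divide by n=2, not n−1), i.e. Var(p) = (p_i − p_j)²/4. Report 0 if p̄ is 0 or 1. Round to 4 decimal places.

t=0: k=[0 0 0 56 0 0]
t=1: x=[0.0000 0.0000 7.8400 40.3200 7.8400 0.0000] k=[0 0 10 40 11 0]
t=2: x=[0.0000 1.4000 12.8000 31.7400 13.5200 1.5400] k=[0 0 12 30 14 0]
t=3: x=[0.0000 1.6800 12.8400 25.2400 14.2800 1.9600] k=[0 2 13 29 10 3]
t=4: x=[0.2800 3.2600 13.7000 24.1000 11.6800 3.9800] k=[0 5 16 25 8 5]
t=5: x=[0.7000 5.8400 15.7200 21.3600 9.9600 5.4200] k=[0 5 14 21 10 4]
t=6: x=[0.7000 5.5600 13.7200 18.4800 10.7000 4.8400] k=[3 7 10 20 12 8]
t=7: x=[3.5600 6.8600 10.9800 17.4800 12.5600 8.5600] k=[0 8 14 21 14 8]
t=8: x=[1.1200 7.7200 14.1400 19.0400 14.1400 8.8400] k=[0 10 14 16 15 11]
t=9: x=[1.4000 9.1600 13.7200 15.5800 14.5800 11.5600] k=[0 12 14 16 19 9]
t=10: x=[1.6800 10.6000 14.0000 16.1400 17.1800 10.4000] k=[1 11 16 15 13 8]
t=11: x=[2.4000 10.3000 15.1600 14.8600 12.5800 8.7000] k=[3 8 18 13 15 10]
t=12: x=[3.7000 8.7000 15.9000 13.9800 14.0200 10.7000] k=[1 8 19 17 10 10]
t=13: x=[1.9800 8.5600 17.1800 16.3000 10.9800 10.0000] k=[0 7 15 12 15 10]

0.0280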